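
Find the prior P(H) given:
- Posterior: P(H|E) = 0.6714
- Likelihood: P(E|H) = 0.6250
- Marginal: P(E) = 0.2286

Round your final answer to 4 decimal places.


From Bayes' theorem: P(H|E) = P(E|H) × P(H) / P(E)

Rearranging for P(H):
P(H) = P(H|E) × P(E) / P(E|H)
     = 0.6714 × 0.2286 / 0.6250
     = 0.15348204 / 0.6250
     = 0.2456


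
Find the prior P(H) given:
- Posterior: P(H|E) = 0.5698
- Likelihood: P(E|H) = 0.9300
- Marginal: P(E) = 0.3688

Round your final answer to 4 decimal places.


From Bayes' theorem: P(H|E) = P(E|H) × P(H) / P(E)

Rearranging for P(H):
P(H) = P(H|E) × P(E) / P(E|H)
     = 0.5698 × 0.3688 / 0.9300
     = 0.21014224 / 0.9300
     = 0.2260


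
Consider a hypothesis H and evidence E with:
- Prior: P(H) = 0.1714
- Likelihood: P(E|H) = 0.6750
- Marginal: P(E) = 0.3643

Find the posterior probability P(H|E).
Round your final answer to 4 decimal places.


Using Bayes' theorem:

P(H|E) = P(E|H) × P(H) / P(E)
       = 0.6750 × 0.1714 / 0.3643
       = 0.11569500 / 0.3643
       = 0.3176

The evidence strengthens our belief in H.
Prior: 0.1714 → Posterior: 0.3176


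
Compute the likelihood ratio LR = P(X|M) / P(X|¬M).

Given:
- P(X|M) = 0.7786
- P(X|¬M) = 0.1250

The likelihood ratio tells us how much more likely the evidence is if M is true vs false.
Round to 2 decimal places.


Likelihood Ratio (LR) = P(X|M) / P(X|¬M)

LR = 0.7786 / 0.1250
   = 6.23

The evidence is 6.23 times more likely if M is true than if M is false.
Since LR > 1, the evidence supports M over ¬M.


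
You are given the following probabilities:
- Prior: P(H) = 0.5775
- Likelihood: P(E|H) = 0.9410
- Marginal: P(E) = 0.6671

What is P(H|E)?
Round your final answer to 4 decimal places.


Using Bayes' theorem:

P(H|E) = P(E|H) × P(H) / P(E)
       = 0.9410 × 0.5775 / 0.6671
       = 0.54342750 / 0.6671
       = 0.8146

The evidence strengthens our belief in H.
Prior: 0.5775 → Posterior: 0.8146


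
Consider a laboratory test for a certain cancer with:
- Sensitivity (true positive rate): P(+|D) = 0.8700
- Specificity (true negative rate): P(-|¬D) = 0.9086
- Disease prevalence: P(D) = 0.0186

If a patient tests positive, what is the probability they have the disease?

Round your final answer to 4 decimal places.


Let D = has disease, + = positive test

Given:
- P(D) = 0.0186 (prevalence)
- P(+|D) = 0.8700 (sensitivity)
- P(-|¬D) = 0.9086 (specificity)
- P(+|¬D) = 0.0914 (false positive rate = 1 - specificity)

Step 1: Find P(+)
P(+) = P(+|D)P(D) + P(+|¬D)P(¬D)
     = 0.8700 × 0.0186 + 0.0914 × 0.9814
     = 0.01618200 + 0.08969996
     = 0.10588196

Step 2: Apply Bayes' theorem for P(D|+)
P(D|+) = P(+|D)P(D) / P(+)
       = 0.01618200 / 0.10588196
       = 0.1528


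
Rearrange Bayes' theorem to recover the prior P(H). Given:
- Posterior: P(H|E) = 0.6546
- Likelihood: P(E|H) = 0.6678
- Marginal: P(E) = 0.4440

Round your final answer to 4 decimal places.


From Bayes' theorem: P(H|E) = P(E|H) × P(H) / P(E)

Rearranging for P(H):
P(H) = P(H|E) × P(E) / P(E|H)
     = 0.6546 × 0.4440 / 0.6678
     = 0.29064240 / 0.6678
     = 0.4352


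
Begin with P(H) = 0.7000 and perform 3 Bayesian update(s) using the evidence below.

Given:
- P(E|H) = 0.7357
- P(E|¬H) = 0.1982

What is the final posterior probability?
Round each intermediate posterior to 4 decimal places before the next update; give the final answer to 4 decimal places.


Sequential Bayesian updating:

Initial prior: P(H) = 0.7000

Update 1:
  P(E) = 0.7357 × 0.7000 + 0.1982 × 0.3000 = 0.51499000 + 0.05946000 = 0.57445000
  P(H|E) = 0.51499000 / 0.57445000 = 0.8965

Update 2:
  P(E) = 0.7357 × 0.8965 + 0.1982 × 0.1035 = 0.65955505 + 0.02051370 = 0.68006875
  P(H|E) = 0.65955505 / 0.68006875 = 0.9698

Update 3:
  P(E) = 0.7357 × 0.9698 + 0.1982 × 0.0302 = 0.71348186 + 0.00598564 = 0.71946750
  P(H|E) = 0.71348186 / 0.71946750 = 0.9917

Final posterior: 0.9917


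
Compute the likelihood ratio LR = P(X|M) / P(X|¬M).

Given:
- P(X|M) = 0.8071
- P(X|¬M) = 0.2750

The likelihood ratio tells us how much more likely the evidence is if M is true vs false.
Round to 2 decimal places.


Likelihood Ratio (LR) = P(X|M) / P(X|¬M)

LR = 0.8071 / 0.2750
   = 2.93

The evidence is 2.93 times more likely if M is true than if M is false.
LR > 1, so observing X raises the odds in favor of M.


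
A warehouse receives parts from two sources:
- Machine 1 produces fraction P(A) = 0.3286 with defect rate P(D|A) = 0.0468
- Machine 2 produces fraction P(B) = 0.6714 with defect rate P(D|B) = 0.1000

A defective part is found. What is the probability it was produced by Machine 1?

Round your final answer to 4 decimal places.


Let A = from Machine 1, D = defective

Given:
- P(A) = 0.3286, P(B) = 0.6714
- P(D|A) = 0.0468, P(D|B) = 0.1000

Step 1: Find P(D)
P(D) = P(D|A)P(A) + P(D|B)P(B)
     = 0.0468 × 0.3286 + 0.1000 × 0.6714
     = 0.01537848 + 0.06714000
     = 0.08251848

Step 2: Apply Bayes' theorem
P(A|D) = P(D|A)P(A) / P(D)
       = 0.01537848 / 0.08251848
       = 0.1864


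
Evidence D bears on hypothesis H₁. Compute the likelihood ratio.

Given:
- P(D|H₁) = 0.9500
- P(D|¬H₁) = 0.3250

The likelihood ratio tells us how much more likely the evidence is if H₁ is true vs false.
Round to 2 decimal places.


Likelihood Ratio (LR) = P(D|H₁) / P(D|¬H₁)

LR = 0.9500 / 0.3250
   = 2.92

The evidence is 2.92 times more likely if H₁ is true than if H₁ is false.
Since LR > 1, the evidence supports H₁ over ¬H₁.


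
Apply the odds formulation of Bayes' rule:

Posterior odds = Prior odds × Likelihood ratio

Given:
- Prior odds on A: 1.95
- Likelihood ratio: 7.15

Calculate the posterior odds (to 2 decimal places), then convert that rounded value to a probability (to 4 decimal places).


Step 1: Calculate posterior odds
Posterior odds = Prior odds × LR
               = 1.95 × 7.15
               = 13.94

Step 2: Convert to probability
P(A|E) = Posterior odds / (1 + Posterior odds)
       = 13.94 / (1 + 13.94)
       = 13.94 / 14.94
       = 0.9331

The evidence increased P(A) from 0.6610 to 0.9331.


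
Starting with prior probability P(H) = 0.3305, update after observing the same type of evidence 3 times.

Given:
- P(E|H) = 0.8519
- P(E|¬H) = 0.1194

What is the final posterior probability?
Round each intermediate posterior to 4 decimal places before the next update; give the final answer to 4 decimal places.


Sequential Bayesian updating:

Initial prior: P(H) = 0.3305

Update 1:
  P(E) = 0.8519 × 0.3305 + 0.1194 × 0.6695 = 0.28155295 + 0.07993830 = 0.36149125
  P(H|E) = 0.28155295 / 0.36149125 = 0.7789

Update 2:
  P(E) = 0.8519 × 0.7789 + 0.1194 × 0.2211 = 0.66354491 + 0.02639934 = 0.68994425
  P(H|E) = 0.66354491 / 0.68994425 = 0.9617

Update 3:
  P(E) = 0.8519 × 0.9617 + 0.1194 × 0.0383 = 0.81927223 + 0.00457302 = 0.82384525
  P(H|E) = 0.81927223 / 0.82384525 = 0.9944

Final posterior: 0.9944


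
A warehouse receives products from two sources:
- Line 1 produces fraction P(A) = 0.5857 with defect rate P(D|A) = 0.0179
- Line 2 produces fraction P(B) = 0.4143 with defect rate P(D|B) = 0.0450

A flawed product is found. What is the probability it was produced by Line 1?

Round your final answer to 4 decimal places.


Let A = from Line 1, D = flawed

Given:
- P(A) = 0.5857, P(B) = 0.4143
- P(D|A) = 0.0179, P(D|B) = 0.0450

Step 1: Find P(D)
P(D) = P(D|A)P(A) + P(D|B)P(B)
     = 0.0179 × 0.5857 + 0.0450 × 0.4143
     = 0.01048403 + 0.01864350
     = 0.02912753

Step 2: Apply Bayes' theorem
P(A|D) = P(D|A)P(A) / P(D)
       = 0.01048403 / 0.02912753
       = 0.3599


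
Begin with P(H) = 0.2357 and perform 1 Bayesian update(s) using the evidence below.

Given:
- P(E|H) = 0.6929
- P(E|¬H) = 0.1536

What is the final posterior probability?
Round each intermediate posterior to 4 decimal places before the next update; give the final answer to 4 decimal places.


Sequential Bayesian updating:

Initial prior: P(H) = 0.2357

Update 1:
  P(E) = 0.6929 × 0.2357 + 0.1536 × 0.7643 = 0.16331653 + 0.11739648 = 0.28071301
  P(H|E) = 0.16331653 / 0.28071301 = 0.5818

Final posterior: 0.5818


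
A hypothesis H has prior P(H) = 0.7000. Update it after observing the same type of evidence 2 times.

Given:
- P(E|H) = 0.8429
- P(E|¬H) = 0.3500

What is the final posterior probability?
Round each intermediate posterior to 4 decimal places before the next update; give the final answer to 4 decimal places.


Sequential Bayesian updating:

Initial prior: P(H) = 0.7000

Update 1:
  P(E) = 0.8429 × 0.7000 + 0.3500 × 0.3000 = 0.59003000 + 0.10500000 = 0.69503000
  P(H|E) = 0.59003000 / 0.69503000 = 0.8489

Update 2:
  P(E) = 0.8429 × 0.8489 + 0.3500 × 0.1511 = 0.71553781 + 0.05288500 = 0.76842281
  P(H|E) = 0.71553781 / 0.76842281 = 0.9312

Final posterior: 0.9312


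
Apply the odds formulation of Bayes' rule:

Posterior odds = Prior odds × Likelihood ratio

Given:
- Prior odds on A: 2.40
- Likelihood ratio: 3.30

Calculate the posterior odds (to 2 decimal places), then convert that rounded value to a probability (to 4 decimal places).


Step 1: Calculate posterior odds
Posterior odds = Prior odds × LR
               = 2.40 × 3.30
               = 7.92

Step 2: Convert to probability
P(A|E) = Posterior odds / (1 + Posterior odds)
       = 7.92 / (1 + 7.92)
       = 7.92 / 8.92
       = 0.8879

The evidence increased P(A) from 0.7059 to 0.8879.


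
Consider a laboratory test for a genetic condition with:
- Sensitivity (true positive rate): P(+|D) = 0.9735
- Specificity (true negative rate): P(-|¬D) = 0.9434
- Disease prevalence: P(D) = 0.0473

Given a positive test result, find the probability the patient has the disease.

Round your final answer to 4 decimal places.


Let D = has disease, + = positive test

Given:
- P(D) = 0.0473 (prevalence)
- P(+|D) = 0.9735 (sensitivity)
- P(-|¬D) = 0.9434 (specificity)
- P(+|¬D) = 0.0566 (false positive rate = 1 - specificity)

Step 1: Find P(+)
P(+) = P(+|D)P(D) + P(+|¬D)P(¬D)
     = 0.9735 × 0.0473 + 0.0566 × 0.9527
     = 0.04604655 + 0.05392282
     = 0.09996937

Step 2: Apply Bayes' theorem for P(D|+)
P(D|+) = P(+|D)P(D) / P(+)
       = 0.04604655 / 0.09996937
       = 0.4606


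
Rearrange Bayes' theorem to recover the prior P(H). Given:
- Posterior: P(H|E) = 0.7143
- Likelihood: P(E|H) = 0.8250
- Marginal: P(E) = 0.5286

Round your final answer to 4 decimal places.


From Bayes' theorem: P(H|E) = P(E|H) × P(H) / P(E)

Rearranging for P(H):
P(H) = P(H|E) × P(E) / P(E|H)
     = 0.7143 × 0.5286 / 0.8250
     = 0.37757898 / 0.8250
     = 0.4577


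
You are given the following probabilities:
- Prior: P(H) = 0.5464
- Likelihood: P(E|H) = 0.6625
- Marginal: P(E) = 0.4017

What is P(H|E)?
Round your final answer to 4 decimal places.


Using Bayes' theorem:

P(H|E) = P(E|H) × P(H) / P(E)
       = 0.6625 × 0.5464 / 0.4017
       = 0.36199000 / 0.4017
       = 0.9011

The evidence strengthens our belief in H.
Prior: 0.5464 → Posterior: 0.9011


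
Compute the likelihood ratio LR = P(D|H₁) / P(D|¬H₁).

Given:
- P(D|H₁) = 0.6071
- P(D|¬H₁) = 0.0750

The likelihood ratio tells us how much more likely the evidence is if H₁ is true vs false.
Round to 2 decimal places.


Likelihood Ratio (LR) = P(D|H₁) / P(D|¬H₁)

LR = 0.6071 / 0.0750
   = 8.09

The evidence is 8.09 times more likely if H₁ is true than if H₁ is false.
Since LR > 1, the evidence supports H₁ over ¬H₁.


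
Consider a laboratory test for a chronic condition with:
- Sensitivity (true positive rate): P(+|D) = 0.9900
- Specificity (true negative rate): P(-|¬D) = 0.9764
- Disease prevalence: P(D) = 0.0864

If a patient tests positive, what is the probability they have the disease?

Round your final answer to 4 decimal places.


Let D = has disease, + = positive test

Given:
- P(D) = 0.0864 (prevalence)
- P(+|D) = 0.9900 (sensitivity)
- P(-|¬D) = 0.9764 (specificity)
- P(+|¬D) = 0.0236 (false positive rate = 1 - specificity)

Step 1: Find P(+)
P(+) = P(+|D)P(D) + P(+|¬D)P(¬D)
     = 0.9900 × 0.0864 + 0.0236 × 0.9136
     = 0.08553600 + 0.02156096
     = 0.10709696

Step 2: Apply Bayes' theorem for P(D|+)
P(D|+) = P(+|D)P(D) / P(+)
       = 0.08553600 / 0.10709696
       = 0.7987


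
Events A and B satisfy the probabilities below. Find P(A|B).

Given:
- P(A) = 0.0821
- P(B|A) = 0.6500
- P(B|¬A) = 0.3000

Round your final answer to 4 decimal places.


Bayes' theorem: P(A|B) = P(B|A) × P(A) / P(B)

Step 1: Calculate P(B) using law of total probability
P(B) = P(B|A)P(A) + P(B|¬A)P(¬A)
     = 0.6500 × 0.0821 + 0.3000 × 0.9179
     = 0.05336500 + 0.27537000
     = 0.32873500

Step 2: Apply Bayes' theorem
P(A|B) = P(B|A) × P(A) / P(B)
       = 0.05336500 / 0.32873500
       = 0.1623


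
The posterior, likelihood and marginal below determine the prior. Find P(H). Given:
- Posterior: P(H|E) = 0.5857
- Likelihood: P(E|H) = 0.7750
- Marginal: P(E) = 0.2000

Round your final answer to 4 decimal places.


From Bayes' theorem: P(H|E) = P(E|H) × P(H) / P(E)

Rearranging for P(H):
P(H) = P(H|E) × P(E) / P(E|H)
     = 0.5857 × 0.2000 / 0.7750
     = 0.11714000 / 0.7750
     = 0.1511


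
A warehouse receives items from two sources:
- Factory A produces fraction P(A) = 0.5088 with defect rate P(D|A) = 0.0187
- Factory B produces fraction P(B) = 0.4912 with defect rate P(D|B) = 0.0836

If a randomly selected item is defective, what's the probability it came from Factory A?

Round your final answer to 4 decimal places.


Let A = from Factory A, D = defective

Given:
- P(A) = 0.5088, P(B) = 0.4912
- P(D|A) = 0.0187, P(D|B) = 0.0836

Step 1: Find P(D)
P(D) = P(D|A)P(A) + P(D|B)P(B)
     = 0.0187 × 0.5088 + 0.0836 × 0.4912
     = 0.00951456 + 0.04106432
     = 0.05057888

Step 2: Apply Bayes' theorem
P(A|D) = P(D|A)P(A) / P(D)
       = 0.00951456 / 0.05057888
       = 0.1881


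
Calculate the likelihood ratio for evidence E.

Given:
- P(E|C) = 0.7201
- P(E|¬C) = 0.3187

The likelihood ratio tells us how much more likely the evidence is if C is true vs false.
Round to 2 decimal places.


Likelihood Ratio (LR) = P(E|C) / P(E|¬C)

LR = 0.7201 / 0.3187
   = 2.26

The evidence is 2.26 times more likely if C is true than if C is false.
Since LR > 1, the evidence supports C over ¬C.


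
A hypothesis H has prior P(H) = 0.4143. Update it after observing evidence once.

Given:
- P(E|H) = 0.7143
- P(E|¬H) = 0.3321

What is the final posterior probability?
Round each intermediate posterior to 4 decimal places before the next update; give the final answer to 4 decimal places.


Sequential Bayesian updating:

Initial prior: P(H) = 0.4143

Update 1:
  P(E) = 0.7143 × 0.4143 + 0.3321 × 0.5857 = 0.29593449 + 0.19451097 = 0.49044546
  P(H|E) = 0.29593449 / 0.49044546 = 0.6034

Final posterior: 0.6034


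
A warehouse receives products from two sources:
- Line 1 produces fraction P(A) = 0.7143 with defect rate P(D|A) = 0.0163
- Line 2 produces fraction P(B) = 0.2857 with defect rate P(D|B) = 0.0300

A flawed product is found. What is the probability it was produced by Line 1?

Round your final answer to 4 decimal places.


Let A = from Line 1, D = flawed

Given:
- P(A) = 0.7143, P(B) = 0.2857
- P(D|A) = 0.0163, P(D|B) = 0.0300

Step 1: Find P(D)
P(D) = P(D|A)P(A) + P(D|B)P(B)
     = 0.0163 × 0.7143 + 0.0300 × 0.2857
     = 0.01164309 + 0.00857100
     = 0.02021409

Step 2: Apply Bayes' theorem
P(A|D) = P(D|A)P(A) / P(D)
       = 0.01164309 / 0.02021409
       = 0.5760


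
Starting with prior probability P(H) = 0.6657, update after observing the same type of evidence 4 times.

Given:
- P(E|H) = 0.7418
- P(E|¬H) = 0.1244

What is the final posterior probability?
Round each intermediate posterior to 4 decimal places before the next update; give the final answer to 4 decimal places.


Sequential Bayesian updating:

Initial prior: P(H) = 0.6657

Update 1:
  P(E) = 0.7418 × 0.6657 + 0.1244 × 0.3343 = 0.49381626 + 0.04158692 = 0.53540318
  P(H|E) = 0.49381626 / 0.53540318 = 0.9223

Update 2:
  P(E) = 0.7418 × 0.9223 + 0.1244 × 0.0777 = 0.68416214 + 0.00966588 = 0.69382802
  P(H|E) = 0.68416214 / 0.69382802 = 0.9861

Update 3:
  P(E) = 0.7418 × 0.9861 + 0.1244 × 0.0139 = 0.73148898 + 0.00172916 = 0.73321814
  P(H|E) = 0.73148898 / 0.73321814 = 0.9976

Update 4:
  P(E) = 0.7418 × 0.9976 + 0.1244 × 0.0024 = 0.74001968 + 0.00029856 = 0.74031824
  P(H|E) = 0.74001968 / 0.74031824 = 0.9996

Final posterior: 0.9996


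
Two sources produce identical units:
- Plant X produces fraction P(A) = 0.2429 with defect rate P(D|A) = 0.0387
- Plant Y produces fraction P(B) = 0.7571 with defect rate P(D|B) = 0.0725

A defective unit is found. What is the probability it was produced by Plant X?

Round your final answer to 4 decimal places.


Let A = from Plant X, D = defective

Given:
- P(A) = 0.2429, P(B) = 0.7571
- P(D|A) = 0.0387, P(D|B) = 0.0725

Step 1: Find P(D)
P(D) = P(D|A)P(A) + P(D|B)P(B)
     = 0.0387 × 0.2429 + 0.0725 × 0.7571
     = 0.00940023 + 0.05488975
     = 0.06428998

Step 2: Apply Bayes' theorem
P(A|D) = P(D|A)P(A) / P(D)
       = 0.00940023 / 0.06428998
       = 0.1462


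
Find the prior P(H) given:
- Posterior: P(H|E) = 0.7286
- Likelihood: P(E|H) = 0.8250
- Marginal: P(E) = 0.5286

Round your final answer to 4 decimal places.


From Bayes' theorem: P(H|E) = P(E|H) × P(H) / P(E)

Rearranging for P(H):
P(H) = P(H|E) × P(E) / P(E|H)
     = 0.7286 × 0.5286 / 0.8250
     = 0.38513796 / 0.8250
     = 0.4668


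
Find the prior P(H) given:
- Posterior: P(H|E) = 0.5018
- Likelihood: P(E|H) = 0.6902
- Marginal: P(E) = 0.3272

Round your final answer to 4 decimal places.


From Bayes' theorem: P(H|E) = P(E|H) × P(H) / P(E)

Rearranging for P(H):
P(H) = P(H|E) × P(E) / P(E|H)
     = 0.5018 × 0.3272 / 0.6902
     = 0.16418896 / 0.6902
     = 0.2379


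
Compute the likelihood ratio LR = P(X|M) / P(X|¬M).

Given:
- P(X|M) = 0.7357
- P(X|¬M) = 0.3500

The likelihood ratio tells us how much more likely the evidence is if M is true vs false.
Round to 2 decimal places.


Likelihood Ratio (LR) = P(X|M) / P(X|¬M)

LR = 0.7357 / 0.3500
   = 2.10

The evidence is 2.10 times more likely if M is true than if M is false.
Since LR > 1, the evidence supports M over ¬M.


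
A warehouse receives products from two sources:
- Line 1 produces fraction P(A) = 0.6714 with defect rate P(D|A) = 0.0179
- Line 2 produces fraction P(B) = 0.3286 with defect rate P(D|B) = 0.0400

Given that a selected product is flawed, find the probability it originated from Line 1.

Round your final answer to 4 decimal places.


Let A = from Line 1, D = flawed

Given:
- P(A) = 0.6714, P(B) = 0.3286
- P(D|A) = 0.0179, P(D|B) = 0.0400

Step 1: Find P(D)
P(D) = P(D|A)P(A) + P(D|B)P(B)
     = 0.0179 × 0.6714 + 0.0400 × 0.3286
     = 0.01201806 + 0.01314400
     = 0.02516206

Step 2: Apply Bayes' theorem
P(A|D) = P(D|A)P(A) / P(D)
       = 0.01201806 / 0.02516206
       = 0.4776


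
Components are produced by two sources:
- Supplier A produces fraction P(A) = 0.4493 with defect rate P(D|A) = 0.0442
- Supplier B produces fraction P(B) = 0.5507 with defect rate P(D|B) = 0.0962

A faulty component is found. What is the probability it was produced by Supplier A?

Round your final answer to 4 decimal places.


Let A = from Supplier A, D = faulty

Given:
- P(A) = 0.4493, P(B) = 0.5507
- P(D|A) = 0.0442, P(D|B) = 0.0962

Step 1: Find P(D)
P(D) = P(D|A)P(A) + P(D|B)P(B)
     = 0.0442 × 0.4493 + 0.0962 × 0.5507
     = 0.01985906 + 0.05297734
     = 0.07283640

Step 2: Apply Bayes' theorem
P(A|D) = P(D|A)P(A) / P(D)
       = 0.01985906 / 0.07283640
       = 0.2727


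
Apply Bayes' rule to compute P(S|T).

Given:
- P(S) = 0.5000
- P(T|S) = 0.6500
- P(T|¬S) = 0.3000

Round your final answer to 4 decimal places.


Bayes' theorem: P(S|T) = P(T|S) × P(S) / P(T)

Step 1: Calculate P(T) using law of total probability
P(T) = P(T|S)P(S) + P(T|¬S)P(¬S)
     = 0.6500 × 0.5000 + 0.3000 × 0.5000
     = 0.32500000 + 0.15000000
     = 0.47500000

Step 2: Apply Bayes' theorem
P(S|T) = P(T|S) × P(S) / P(T)
       = 0.32500000 / 0.47500000
       = 0.6842


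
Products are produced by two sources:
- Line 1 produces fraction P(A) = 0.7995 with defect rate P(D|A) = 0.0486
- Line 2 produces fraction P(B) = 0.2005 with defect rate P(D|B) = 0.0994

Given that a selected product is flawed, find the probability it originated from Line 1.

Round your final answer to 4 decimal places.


Let A = from Line 1, D = flawed

Given:
- P(A) = 0.7995, P(B) = 0.2005
- P(D|A) = 0.0486, P(D|B) = 0.0994

Step 1: Find P(D)
P(D) = P(D|A)P(A) + P(D|B)P(B)
     = 0.0486 × 0.7995 + 0.0994 × 0.2005
     = 0.03885570 + 0.01992970
     = 0.05878540

Step 2: Apply Bayes' theorem
P(A|D) = P(D|A)P(A) / P(D)
       = 0.03885570 / 0.05878540
       = 0.6610


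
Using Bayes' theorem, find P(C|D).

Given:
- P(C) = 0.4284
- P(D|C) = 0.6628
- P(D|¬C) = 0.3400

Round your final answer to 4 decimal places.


Bayes' theorem: P(C|D) = P(D|C) × P(C) / P(D)

Step 1: Calculate P(D) using law of total probability
P(D) = P(D|C)P(C) + P(D|¬C)P(¬C)
     = 0.6628 × 0.4284 + 0.3400 × 0.5716
     = 0.28394352 + 0.19434400
     = 0.47828752

Step 2: Apply Bayes' theorem
P(C|D) = P(D|C) × P(C) / P(D)
       = 0.28394352 / 0.47828752
       = 0.5937


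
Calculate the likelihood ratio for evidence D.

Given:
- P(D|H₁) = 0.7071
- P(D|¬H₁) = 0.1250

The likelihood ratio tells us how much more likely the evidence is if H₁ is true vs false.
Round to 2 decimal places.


Likelihood Ratio (LR) = P(D|H₁) / P(D|¬H₁)

LR = 0.7071 / 0.1250
   = 5.66

The evidence is 5.66 times more likely if H₁ is true than if H₁ is false.
Since LR > 1, the evidence supports H₁ over ¬H₁.


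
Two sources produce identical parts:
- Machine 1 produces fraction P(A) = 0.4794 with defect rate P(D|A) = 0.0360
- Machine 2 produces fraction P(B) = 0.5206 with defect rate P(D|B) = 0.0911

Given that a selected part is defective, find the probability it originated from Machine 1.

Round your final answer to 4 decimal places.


Let A = from Machine 1, D = defective

Given:
- P(A) = 0.4794, P(B) = 0.5206
- P(D|A) = 0.0360, P(D|B) = 0.0911

Step 1: Find P(D)
P(D) = P(D|A)P(A) + P(D|B)P(B)
     = 0.0360 × 0.4794 + 0.0911 × 0.5206
     = 0.01725840 + 0.04742666
     = 0.06468506

Step 2: Apply Bayes' theorem
P(A|D) = P(D|A)P(A) / P(D)
       = 0.01725840 / 0.06468506
       = 0.2668


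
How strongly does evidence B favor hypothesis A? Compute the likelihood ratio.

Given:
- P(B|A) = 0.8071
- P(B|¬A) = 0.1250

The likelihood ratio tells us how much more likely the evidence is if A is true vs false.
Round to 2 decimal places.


Likelihood Ratio (LR) = P(B|A) / P(B|¬A)

LR = 0.8071 / 0.1250
   = 6.46

The evidence is 6.46 times more likely if A is true than if A is false.
LR > 1, so observing B raises the odds in favor of A.


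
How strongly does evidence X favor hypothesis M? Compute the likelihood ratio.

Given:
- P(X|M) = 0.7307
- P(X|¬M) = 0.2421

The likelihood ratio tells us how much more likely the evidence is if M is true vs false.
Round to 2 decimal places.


Likelihood Ratio (LR) = P(X|M) / P(X|¬M)

LR = 0.7307 / 0.2421
   = 3.02

The evidence is 3.02 times more likely if M is true than if M is false.
Since LR > 1, the evidence supports M over ¬M.


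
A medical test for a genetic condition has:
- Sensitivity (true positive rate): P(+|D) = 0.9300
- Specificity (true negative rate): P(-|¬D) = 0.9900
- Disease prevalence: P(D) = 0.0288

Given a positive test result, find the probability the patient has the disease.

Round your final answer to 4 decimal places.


Let D = has disease, + = positive test

Given:
- P(D) = 0.0288 (prevalence)
- P(+|D) = 0.9300 (sensitivity)
- P(-|¬D) = 0.9900 (specificity)
- P(+|¬D) = 0.0100 (false positive rate = 1 - specificity)

Step 1: Find P(+)
P(+) = P(+|D)P(D) + P(+|¬D)P(¬D)
     = 0.9300 × 0.0288 + 0.0100 × 0.9712
     = 0.02678400 + 0.00971200
     = 0.03649600

Step 2: Apply Bayes' theorem for P(D|+)
P(D|+) = P(+|D)P(D) / P(+)
       = 0.02678400 / 0.03649600
       = 0.7339


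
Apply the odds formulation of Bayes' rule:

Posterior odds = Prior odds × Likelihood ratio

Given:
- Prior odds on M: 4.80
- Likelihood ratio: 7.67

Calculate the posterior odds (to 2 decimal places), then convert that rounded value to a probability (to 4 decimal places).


Step 1: Calculate posterior odds
Posterior odds = Prior odds × LR
               = 4.80 × 7.67
               = 36.82

Step 2: Convert to probability
P(M|E) = Posterior odds / (1 + Posterior odds)
       = 36.82 / (1 + 36.82)
       = 36.82 / 37.82
       = 0.9736

The evidence increased P(M) from 0.8276 to 0.9736.


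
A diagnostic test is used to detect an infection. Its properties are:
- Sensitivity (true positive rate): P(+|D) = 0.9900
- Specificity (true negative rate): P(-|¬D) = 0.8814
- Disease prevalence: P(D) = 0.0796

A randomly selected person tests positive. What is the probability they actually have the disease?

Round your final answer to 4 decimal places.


Let D = has disease, + = positive test

Given:
- P(D) = 0.0796 (prevalence)
- P(+|D) = 0.9900 (sensitivity)
- P(-|¬D) = 0.8814 (specificity)
- P(+|¬D) = 0.1186 (false positive rate = 1 - specificity)

Step 1: Find P(+)
P(+) = P(+|D)P(D) + P(+|¬D)P(¬D)
     = 0.9900 × 0.0796 + 0.1186 × 0.9204
     = 0.07880400 + 0.10915944
     = 0.18796344

Step 2: Apply Bayes' theorem for P(D|+)
P(D|+) = P(+|D)P(D) / P(+)
       = 0.07880400 / 0.18796344
       = 0.4193


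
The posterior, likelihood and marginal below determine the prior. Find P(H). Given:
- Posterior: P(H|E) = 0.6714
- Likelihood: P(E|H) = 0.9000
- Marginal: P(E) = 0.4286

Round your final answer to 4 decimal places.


From Bayes' theorem: P(H|E) = P(E|H) × P(H) / P(E)

Rearranging for P(H):
P(H) = P(H|E) × P(E) / P(E|H)
     = 0.6714 × 0.4286 / 0.9000
     = 0.28776204 / 0.9000
     = 0.3197


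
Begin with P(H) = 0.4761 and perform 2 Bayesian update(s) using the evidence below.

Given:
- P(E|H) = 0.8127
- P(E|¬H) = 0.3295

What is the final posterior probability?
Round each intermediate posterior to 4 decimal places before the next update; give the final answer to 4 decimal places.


Sequential Bayesian updating:

Initial prior: P(H) = 0.4761

Update 1:
  P(E) = 0.8127 × 0.4761 + 0.3295 × 0.5239 = 0.38692647 + 0.17262505 = 0.55955152
  P(H|E) = 0.38692647 / 0.55955152 = 0.6915

Update 2:
  P(E) = 0.8127 × 0.6915 + 0.3295 × 0.3085 = 0.56198205 + 0.10165075 = 0.66363280
  P(H|E) = 0.56198205 / 0.66363280 = 0.8468

Final posterior: 0.8468


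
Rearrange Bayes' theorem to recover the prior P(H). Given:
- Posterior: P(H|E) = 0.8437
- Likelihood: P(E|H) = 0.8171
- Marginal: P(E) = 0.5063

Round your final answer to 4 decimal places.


From Bayes' theorem: P(H|E) = P(E|H) × P(H) / P(E)

Rearranging for P(H):
P(H) = P(H|E) × P(E) / P(E|H)
     = 0.8437 × 0.5063 / 0.8171
     = 0.42716531 / 0.8171
     = 0.5228


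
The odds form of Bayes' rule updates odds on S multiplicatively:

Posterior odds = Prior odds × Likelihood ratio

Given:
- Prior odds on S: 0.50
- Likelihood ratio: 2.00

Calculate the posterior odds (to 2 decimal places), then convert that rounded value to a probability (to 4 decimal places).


Step 1: Calculate posterior odds
Posterior odds = Prior odds × LR
               = 0.50 × 2.00
               = 1.00

Step 2: Convert to probability
P(S|E) = Posterior odds / (1 + Posterior odds)
       = 1.00 / (1 + 1.00)
       = 1.00 / 2.00
       = 0.5000

The evidence increased P(S) from 0.3333 to 0.5000.


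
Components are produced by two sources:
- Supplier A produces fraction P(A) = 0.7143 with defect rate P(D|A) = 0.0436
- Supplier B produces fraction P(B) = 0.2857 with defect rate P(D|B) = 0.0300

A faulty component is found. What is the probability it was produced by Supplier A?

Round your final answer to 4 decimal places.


Let A = from Supplier A, D = faulty

Given:
- P(A) = 0.7143, P(B) = 0.2857
- P(D|A) = 0.0436, P(D|B) = 0.0300

Step 1: Find P(D)
P(D) = P(D|A)P(A) + P(D|B)P(B)
     = 0.0436 × 0.7143 + 0.0300 × 0.2857
     = 0.03114348 + 0.00857100
     = 0.03971448

Step 2: Apply Bayes' theorem
P(A|D) = P(D|A)P(A) / P(D)
       = 0.03114348 / 0.03971448
       = 0.7842


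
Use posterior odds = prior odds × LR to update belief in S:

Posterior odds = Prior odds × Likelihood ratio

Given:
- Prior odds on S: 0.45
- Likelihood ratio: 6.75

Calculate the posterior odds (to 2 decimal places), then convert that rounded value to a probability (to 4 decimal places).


Step 1: Calculate posterior odds
Posterior odds = Prior odds × LR
               = 0.45 × 6.75
               = 3.04

Step 2: Convert to probability
P(S|E) = Posterior odds / (1 + Posterior odds)
       = 3.04 / (1 + 3.04)
       = 3.04 / 4.04
       = 0.7525

The evidence increased P(S) from 0.3103 to 0.7525.


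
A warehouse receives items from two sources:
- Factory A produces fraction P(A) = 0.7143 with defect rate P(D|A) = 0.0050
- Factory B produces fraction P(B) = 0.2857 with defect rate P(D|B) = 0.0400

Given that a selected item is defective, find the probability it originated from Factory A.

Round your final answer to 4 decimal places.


Let A = from Factory A, D = defective

Given:
- P(A) = 0.7143, P(B) = 0.2857
- P(D|A) = 0.0050, P(D|B) = 0.0400

Step 1: Find P(D)
P(D) = P(D|A)P(A) + P(D|B)P(B)
     = 0.0050 × 0.7143 + 0.0400 × 0.2857
     = 0.00357150 + 0.01142800
     = 0.01499950

Step 2: Apply Bayes' theorem
P(A|D) = P(D|A)P(A) / P(D)
       = 0.00357150 / 0.01499950
       = 0.2381


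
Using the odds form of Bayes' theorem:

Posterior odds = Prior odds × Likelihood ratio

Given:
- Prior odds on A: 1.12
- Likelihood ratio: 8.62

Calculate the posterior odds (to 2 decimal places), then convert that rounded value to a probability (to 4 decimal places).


Step 1: Calculate posterior odds
Posterior odds = Prior odds × LR
               = 1.12 × 8.62
               = 9.65

Step 2: Convert to probability
P(A|E) = Posterior odds / (1 + Posterior odds)
       = 9.65 / (1 + 9.65)
       = 9.65 / 10.65
       = 0.9061

The evidence increased P(A) from 0.5283 to 0.9061.


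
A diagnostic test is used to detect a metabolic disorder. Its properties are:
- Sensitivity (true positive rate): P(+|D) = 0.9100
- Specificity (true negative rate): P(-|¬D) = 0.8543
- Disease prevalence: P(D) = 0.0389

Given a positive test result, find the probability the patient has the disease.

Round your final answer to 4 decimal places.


Let D = has disease, + = positive test

Given:
- P(D) = 0.0389 (prevalence)
- P(+|D) = 0.9100 (sensitivity)
- P(-|¬D) = 0.8543 (specificity)
- P(+|¬D) = 0.1457 (false positive rate = 1 - specificity)

Step 1: Find P(+)
P(+) = P(+|D)P(D) + P(+|¬D)P(¬D)
     = 0.9100 × 0.0389 + 0.1457 × 0.9611
     = 0.03539900 + 0.14003227
     = 0.17543127

Step 2: Apply Bayes' theorem for P(D|+)
P(D|+) = P(+|D)P(D) / P(+)
       = 0.03539900 / 0.17543127
       = 0.2018


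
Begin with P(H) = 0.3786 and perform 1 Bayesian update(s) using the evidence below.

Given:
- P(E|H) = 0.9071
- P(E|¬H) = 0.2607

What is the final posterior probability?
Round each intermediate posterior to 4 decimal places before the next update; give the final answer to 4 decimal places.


Sequential Bayesian updating:

Initial prior: P(H) = 0.3786

Update 1:
  P(E) = 0.9071 × 0.3786 + 0.2607 × 0.6214 = 0.34342806 + 0.16199898 = 0.50542704
  P(H|E) = 0.34342806 / 0.50542704 = 0.6795

Final posterior: 0.6795


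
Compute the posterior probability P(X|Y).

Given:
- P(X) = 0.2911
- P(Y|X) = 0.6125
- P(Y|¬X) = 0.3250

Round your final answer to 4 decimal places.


Bayes' theorem: P(X|Y) = P(Y|X) × P(X) / P(Y)

Step 1: Calculate P(Y) using law of total probability
P(Y) = P(Y|X)P(X) + P(Y|¬X)P(¬X)
     = 0.6125 × 0.2911 + 0.3250 × 0.7089
     = 0.17829875 + 0.23039250
     = 0.40869125

Step 2: Apply Bayes' theorem
P(X|Y) = P(Y|X) × P(X) / P(Y)
       = 0.17829875 / 0.40869125
       = 0.4363


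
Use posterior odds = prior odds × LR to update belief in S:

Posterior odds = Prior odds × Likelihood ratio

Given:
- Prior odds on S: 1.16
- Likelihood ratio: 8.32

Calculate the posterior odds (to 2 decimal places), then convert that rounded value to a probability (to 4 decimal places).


Step 1: Calculate posterior odds
Posterior odds = Prior odds × LR
               = 1.16 × 8.32
               = 9.65

Step 2: Convert to probability
P(S|E) = Posterior odds / (1 + Posterior odds)
       = 9.65 / (1 + 9.65)
       = 9.65 / 10.65
       = 0.9061

The evidence increased P(S) from 0.5370 to 0.9061.


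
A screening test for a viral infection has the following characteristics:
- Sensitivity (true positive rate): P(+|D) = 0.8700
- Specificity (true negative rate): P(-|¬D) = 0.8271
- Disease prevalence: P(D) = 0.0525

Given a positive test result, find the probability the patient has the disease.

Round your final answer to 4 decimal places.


Let D = has disease, + = positive test

Given:
- P(D) = 0.0525 (prevalence)
- P(+|D) = 0.8700 (sensitivity)
- P(-|¬D) = 0.8271 (specificity)
- P(+|¬D) = 0.1729 (false positive rate = 1 - specificity)

Step 1: Find P(+)
P(+) = P(+|D)P(D) + P(+|¬D)P(¬D)
     = 0.8700 × 0.0525 + 0.1729 × 0.9475
     = 0.04567500 + 0.16382275
     = 0.20949775

Step 2: Apply Bayes' theorem for P(D|+)
P(D|+) = P(+|D)P(D) / P(+)
       = 0.04567500 / 0.20949775
       = 0.2180


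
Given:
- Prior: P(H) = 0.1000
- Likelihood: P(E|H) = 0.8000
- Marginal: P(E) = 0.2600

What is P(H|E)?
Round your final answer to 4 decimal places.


Using Bayes' theorem:

P(H|E) = P(E|H) × P(H) / P(E)
       = 0.8000 × 0.1000 / 0.2600
       = 0.08000000 / 0.2600
       = 0.3077

The evidence strengthens our belief in H.
Prior: 0.1000 → Posterior: 0.3077


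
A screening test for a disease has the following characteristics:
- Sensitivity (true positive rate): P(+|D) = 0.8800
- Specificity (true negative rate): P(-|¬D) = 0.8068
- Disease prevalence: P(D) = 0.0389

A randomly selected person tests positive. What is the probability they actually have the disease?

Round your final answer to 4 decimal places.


Let D = has disease, + = positive test

Given:
- P(D) = 0.0389 (prevalence)
- P(+|D) = 0.8800 (sensitivity)
- P(-|¬D) = 0.8068 (specificity)
- P(+|¬D) = 0.1932 (false positive rate = 1 - specificity)

Step 1: Find P(+)
P(+) = P(+|D)P(D) + P(+|¬D)P(¬D)
     = 0.8800 × 0.0389 + 0.1932 × 0.9611
     = 0.03423200 + 0.18568452
     = 0.21991652

Step 2: Apply Bayes' theorem for P(D|+)
P(D|+) = P(+|D)P(D) / P(+)
       = 0.03423200 / 0.21991652
       = 0.1557


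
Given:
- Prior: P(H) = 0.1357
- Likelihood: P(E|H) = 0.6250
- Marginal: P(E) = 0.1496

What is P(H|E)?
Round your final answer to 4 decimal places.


Using Bayes' theorem:

P(H|E) = P(E|H) × P(H) / P(E)
       = 0.6250 × 0.1357 / 0.1496
       = 0.08481250 / 0.1496
       = 0.5669

The evidence strengthens our belief in H.
Prior: 0.1357 → Posterior: 0.5669


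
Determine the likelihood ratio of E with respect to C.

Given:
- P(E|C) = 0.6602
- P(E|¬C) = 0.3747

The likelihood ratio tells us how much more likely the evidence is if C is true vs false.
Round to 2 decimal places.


Likelihood Ratio (LR) = P(E|C) / P(E|¬C)

LR = 0.6602 / 0.3747
   = 1.76

The evidence is 1.76 times more likely if C is true than if C is false.
Because LR exceeds 1, E is evidence for C.


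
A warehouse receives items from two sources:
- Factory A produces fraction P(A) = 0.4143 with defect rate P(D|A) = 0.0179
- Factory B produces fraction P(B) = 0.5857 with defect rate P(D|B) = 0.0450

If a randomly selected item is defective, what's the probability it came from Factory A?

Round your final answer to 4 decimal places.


Let A = from Factory A, D = defective

Given:
- P(A) = 0.4143, P(B) = 0.5857
- P(D|A) = 0.0179, P(D|B) = 0.0450

Step 1: Find P(D)
P(D) = P(D|A)P(A) + P(D|B)P(B)
     = 0.0179 × 0.4143 + 0.0450 × 0.5857
     = 0.00741597 + 0.02635650
     = 0.03377247

Step 2: Apply Bayes' theorem
P(A|D) = P(D|A)P(A) / P(D)
       = 0.00741597 / 0.03377247
       = 0.2196


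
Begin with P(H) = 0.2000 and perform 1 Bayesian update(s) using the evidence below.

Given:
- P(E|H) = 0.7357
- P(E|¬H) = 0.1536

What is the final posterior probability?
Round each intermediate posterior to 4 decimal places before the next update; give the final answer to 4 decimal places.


Sequential Bayesian updating:

Initial prior: P(H) = 0.2000

Update 1:
  P(E) = 0.7357 × 0.2000 + 0.1536 × 0.8000 = 0.14714000 + 0.12288000 = 0.27002000
  P(H|E) = 0.14714000 / 0.27002000 = 0.5449

Final posterior: 0.5449


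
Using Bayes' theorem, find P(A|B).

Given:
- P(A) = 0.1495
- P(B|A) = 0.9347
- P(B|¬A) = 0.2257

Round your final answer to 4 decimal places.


Bayes' theorem: P(A|B) = P(B|A) × P(A) / P(B)

Step 1: Calculate P(B) using law of total probability
P(B) = P(B|A)P(A) + P(B|¬A)P(¬A)
     = 0.9347 × 0.1495 + 0.2257 × 0.8505
     = 0.13973765 + 0.19195785
     = 0.33169550

Step 2: Apply Bayes' theorem
P(A|B) = P(B|A) × P(A) / P(B)
       = 0.13973765 / 0.33169550
       = 0.4213


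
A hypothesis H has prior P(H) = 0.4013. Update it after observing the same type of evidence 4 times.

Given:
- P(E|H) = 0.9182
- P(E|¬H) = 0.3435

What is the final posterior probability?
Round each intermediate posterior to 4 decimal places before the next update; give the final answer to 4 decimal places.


Sequential Bayesian updating:

Initial prior: P(H) = 0.4013

Update 1:
  P(E) = 0.9182 × 0.4013 + 0.3435 × 0.5987 = 0.36847366 + 0.20565345 = 0.57412711
  P(H|E) = 0.36847366 / 0.57412711 = 0.6418

Update 2:
  P(E) = 0.9182 × 0.6418 + 0.3435 × 0.3582 = 0.58930076 + 0.12304170 = 0.71234246
  P(H|E) = 0.58930076 / 0.71234246 = 0.8273

Update 3:
  P(E) = 0.9182 × 0.8273 + 0.3435 × 0.1727 = 0.75962686 + 0.05932245 = 0.81894931
  P(H|E) = 0.75962686 / 0.81894931 = 0.9276

Update 4:
  P(E) = 0.9182 × 0.9276 + 0.3435 × 0.0724 = 0.85172232 + 0.02486940 = 0.87659172
  P(H|E) = 0.85172232 / 0.87659172 = 0.9716

Final posterior: 0.9716


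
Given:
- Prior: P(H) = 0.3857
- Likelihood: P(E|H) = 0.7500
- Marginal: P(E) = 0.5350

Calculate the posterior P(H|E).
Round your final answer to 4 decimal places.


Using Bayes' theorem:

P(H|E) = P(E|H) × P(H) / P(E)
       = 0.7500 × 0.3857 / 0.5350
       = 0.28927500 / 0.5350
       = 0.5407

The evidence strengthens our belief in H.
Prior: 0.3857 → Posterior: 0.5407


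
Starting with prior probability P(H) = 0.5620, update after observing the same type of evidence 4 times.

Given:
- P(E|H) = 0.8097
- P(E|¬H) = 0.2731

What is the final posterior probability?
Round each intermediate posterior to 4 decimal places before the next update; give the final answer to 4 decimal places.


Sequential Bayesian updating:

Initial prior: P(H) = 0.5620

Update 1:
  P(E) = 0.8097 × 0.5620 + 0.2731 × 0.4380 = 0.45505140 + 0.11961780 = 0.57466920
  P(H|E) = 0.45505140 / 0.57466920 = 0.7918

Update 2:
  P(E) = 0.8097 × 0.7918 + 0.2731 × 0.2082 = 0.64112046 + 0.05685942 = 0.69797988
  P(H|E) = 0.64112046 / 0.69797988 = 0.9185

Update 3:
  P(E) = 0.8097 × 0.9185 + 0.2731 × 0.0815 = 0.74370945 + 0.02225765 = 0.76596710
  P(H|E) = 0.74370945 / 0.76596710 = 0.9709

Update 4:
  P(E) = 0.8097 × 0.9709 + 0.2731 × 0.0291 = 0.78613773 + 0.00794721 = 0.79408494
  P(H|E) = 0.78613773 / 0.79408494 = 0.9900

Final posterior: 0.9900


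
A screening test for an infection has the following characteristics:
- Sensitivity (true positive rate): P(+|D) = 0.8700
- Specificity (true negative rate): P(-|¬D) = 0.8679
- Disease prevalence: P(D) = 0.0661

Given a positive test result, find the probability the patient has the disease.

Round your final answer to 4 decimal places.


Let D = has disease, + = positive test

Given:
- P(D) = 0.0661 (prevalence)
- P(+|D) = 0.8700 (sensitivity)
- P(-|¬D) = 0.8679 (specificity)
- P(+|¬D) = 0.1321 (false positive rate = 1 - specificity)

Step 1: Find P(+)
P(+) = P(+|D)P(D) + P(+|¬D)P(¬D)
     = 0.8700 × 0.0661 + 0.1321 × 0.9339
     = 0.05750700 + 0.12336819
     = 0.18087519

Step 2: Apply Bayes' theorem for P(D|+)
P(D|+) = P(+|D)P(D) / P(+)
       = 0.05750700 / 0.18087519
       = 0.3179
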